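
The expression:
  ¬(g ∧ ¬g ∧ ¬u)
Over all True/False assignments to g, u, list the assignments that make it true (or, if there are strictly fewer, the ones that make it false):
is always true.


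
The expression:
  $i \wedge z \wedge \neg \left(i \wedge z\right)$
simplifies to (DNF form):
$\text{False}$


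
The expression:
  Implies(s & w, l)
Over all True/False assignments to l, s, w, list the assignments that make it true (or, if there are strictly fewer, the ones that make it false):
is false only for:
  l=False, s=True, w=True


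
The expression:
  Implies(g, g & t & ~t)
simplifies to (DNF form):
~g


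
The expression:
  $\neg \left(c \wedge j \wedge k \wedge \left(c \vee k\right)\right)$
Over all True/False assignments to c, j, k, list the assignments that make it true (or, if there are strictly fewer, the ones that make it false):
is false only for:
  c=True, j=True, k=True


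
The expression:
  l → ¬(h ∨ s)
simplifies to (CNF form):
(¬h ∨ ¬l) ∧ (¬l ∨ ¬s)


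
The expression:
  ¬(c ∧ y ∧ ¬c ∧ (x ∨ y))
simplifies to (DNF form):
True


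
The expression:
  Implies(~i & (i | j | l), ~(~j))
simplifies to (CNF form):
i | j | ~l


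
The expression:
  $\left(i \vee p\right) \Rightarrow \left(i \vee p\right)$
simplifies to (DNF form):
$\text{True}$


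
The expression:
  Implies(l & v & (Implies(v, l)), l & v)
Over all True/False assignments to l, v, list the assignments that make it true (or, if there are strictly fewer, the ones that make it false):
is always true.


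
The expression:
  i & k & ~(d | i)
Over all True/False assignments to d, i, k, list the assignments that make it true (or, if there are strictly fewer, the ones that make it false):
is never true.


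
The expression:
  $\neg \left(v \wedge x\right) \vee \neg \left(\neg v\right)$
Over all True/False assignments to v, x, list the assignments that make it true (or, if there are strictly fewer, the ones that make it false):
is always true.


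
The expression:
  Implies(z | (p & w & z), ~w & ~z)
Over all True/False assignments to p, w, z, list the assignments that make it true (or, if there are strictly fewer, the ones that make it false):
is true only for:
  p=False, w=False, z=False;
  p=False, w=True, z=False;
  p=True, w=False, z=False;
  p=True, w=True, z=False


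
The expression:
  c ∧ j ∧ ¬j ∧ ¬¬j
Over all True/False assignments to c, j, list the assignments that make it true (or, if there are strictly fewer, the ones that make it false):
is never true.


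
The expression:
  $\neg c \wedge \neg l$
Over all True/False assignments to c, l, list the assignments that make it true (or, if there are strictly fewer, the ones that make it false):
is true only for:
  c=False, l=False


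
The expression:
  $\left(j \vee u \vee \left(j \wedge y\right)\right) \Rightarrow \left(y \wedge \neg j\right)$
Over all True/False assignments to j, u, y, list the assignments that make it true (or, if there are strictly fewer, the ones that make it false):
is true only for:
  j=False, u=False, y=False;
  j=False, u=False, y=True;
  j=False, u=True, y=True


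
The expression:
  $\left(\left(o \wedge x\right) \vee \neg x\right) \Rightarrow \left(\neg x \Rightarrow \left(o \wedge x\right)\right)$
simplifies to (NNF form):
$x$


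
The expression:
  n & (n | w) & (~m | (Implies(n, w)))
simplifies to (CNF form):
n & (w | ~m)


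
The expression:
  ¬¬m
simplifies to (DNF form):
m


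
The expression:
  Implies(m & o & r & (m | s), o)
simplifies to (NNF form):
True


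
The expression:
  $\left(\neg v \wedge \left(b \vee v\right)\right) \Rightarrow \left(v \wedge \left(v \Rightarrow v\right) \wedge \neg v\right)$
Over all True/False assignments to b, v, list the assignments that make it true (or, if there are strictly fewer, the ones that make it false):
is false only for:
  b=True, v=False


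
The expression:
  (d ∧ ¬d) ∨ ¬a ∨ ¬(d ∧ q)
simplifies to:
¬a ∨ ¬d ∨ ¬q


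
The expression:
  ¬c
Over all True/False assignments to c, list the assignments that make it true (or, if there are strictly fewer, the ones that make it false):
is true only for:
  c=False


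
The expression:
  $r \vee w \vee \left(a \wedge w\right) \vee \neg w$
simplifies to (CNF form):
$\text{True}$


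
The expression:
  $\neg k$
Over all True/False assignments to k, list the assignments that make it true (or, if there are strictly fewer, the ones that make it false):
is true only for:
  k=False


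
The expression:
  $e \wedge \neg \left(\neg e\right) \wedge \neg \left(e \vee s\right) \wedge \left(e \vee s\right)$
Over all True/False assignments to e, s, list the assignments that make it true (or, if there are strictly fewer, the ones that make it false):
is never true.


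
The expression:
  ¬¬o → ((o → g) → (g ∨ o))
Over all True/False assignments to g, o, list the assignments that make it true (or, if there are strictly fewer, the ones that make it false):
is always true.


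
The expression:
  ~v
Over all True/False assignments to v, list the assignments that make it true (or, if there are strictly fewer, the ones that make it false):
is true only for:
  v=False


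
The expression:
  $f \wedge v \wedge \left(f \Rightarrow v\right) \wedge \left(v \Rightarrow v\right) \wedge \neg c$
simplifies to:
$f \wedge v \wedge \neg c$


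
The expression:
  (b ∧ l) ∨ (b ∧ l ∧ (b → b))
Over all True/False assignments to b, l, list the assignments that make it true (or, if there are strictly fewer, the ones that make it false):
is true only for:
  b=True, l=True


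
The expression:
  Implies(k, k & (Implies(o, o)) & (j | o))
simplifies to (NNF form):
j | o | ~k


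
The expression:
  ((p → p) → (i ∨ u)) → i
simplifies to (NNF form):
i ∨ ¬u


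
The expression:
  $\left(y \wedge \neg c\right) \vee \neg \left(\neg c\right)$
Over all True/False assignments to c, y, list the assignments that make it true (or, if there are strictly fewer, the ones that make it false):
is false only for:
  c=False, y=False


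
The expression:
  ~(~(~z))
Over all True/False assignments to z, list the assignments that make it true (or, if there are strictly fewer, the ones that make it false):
is true only for:
  z=False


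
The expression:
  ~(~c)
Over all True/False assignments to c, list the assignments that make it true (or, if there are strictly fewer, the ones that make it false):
is true only for:
  c=True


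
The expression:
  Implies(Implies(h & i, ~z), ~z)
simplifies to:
~z | (h & i)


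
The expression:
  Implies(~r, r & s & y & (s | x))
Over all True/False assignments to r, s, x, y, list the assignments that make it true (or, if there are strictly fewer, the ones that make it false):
is true only for:
  r=True, s=False, x=False, y=False;
  r=True, s=False, x=False, y=True;
  r=True, s=False, x=True, y=False;
  r=True, s=False, x=True, y=True;
  r=True, s=True, x=False, y=False;
  r=True, s=True, x=False, y=True;
  r=True, s=True, x=True, y=False;
  r=True, s=True, x=True, y=True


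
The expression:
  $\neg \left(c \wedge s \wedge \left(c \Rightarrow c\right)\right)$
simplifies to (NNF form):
$\neg c \vee \neg s$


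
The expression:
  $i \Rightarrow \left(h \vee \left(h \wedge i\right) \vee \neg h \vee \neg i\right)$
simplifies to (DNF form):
$\text{True}$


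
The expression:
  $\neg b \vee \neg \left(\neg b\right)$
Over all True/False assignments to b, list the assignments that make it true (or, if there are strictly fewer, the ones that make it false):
is always true.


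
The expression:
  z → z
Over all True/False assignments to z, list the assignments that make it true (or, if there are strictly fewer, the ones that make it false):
is always true.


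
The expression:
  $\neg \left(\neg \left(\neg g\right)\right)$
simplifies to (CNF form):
$\neg g$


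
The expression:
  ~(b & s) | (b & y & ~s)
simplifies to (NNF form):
~b | ~s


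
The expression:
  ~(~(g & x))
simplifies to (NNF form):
g & x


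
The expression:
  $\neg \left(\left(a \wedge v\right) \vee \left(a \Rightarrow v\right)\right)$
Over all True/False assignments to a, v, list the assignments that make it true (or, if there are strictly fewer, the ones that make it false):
is true only for:
  a=True, v=False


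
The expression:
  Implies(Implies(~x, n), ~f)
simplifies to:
~f | (~n & ~x)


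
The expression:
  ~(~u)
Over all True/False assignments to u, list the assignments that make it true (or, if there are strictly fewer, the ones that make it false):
is true only for:
  u=True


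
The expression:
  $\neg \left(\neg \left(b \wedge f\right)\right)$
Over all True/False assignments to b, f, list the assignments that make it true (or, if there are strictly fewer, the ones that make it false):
is true only for:
  b=True, f=True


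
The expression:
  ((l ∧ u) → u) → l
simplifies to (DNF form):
l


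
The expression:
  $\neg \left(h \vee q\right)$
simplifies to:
$\neg h \wedge \neg q$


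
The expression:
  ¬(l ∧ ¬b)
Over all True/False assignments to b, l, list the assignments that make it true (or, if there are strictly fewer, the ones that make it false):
is false only for:
  b=False, l=True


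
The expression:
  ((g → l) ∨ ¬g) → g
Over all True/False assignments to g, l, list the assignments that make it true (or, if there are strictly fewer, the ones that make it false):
is true only for:
  g=True, l=False;
  g=True, l=True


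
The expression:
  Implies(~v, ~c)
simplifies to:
v | ~c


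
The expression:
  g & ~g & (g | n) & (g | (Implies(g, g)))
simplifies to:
False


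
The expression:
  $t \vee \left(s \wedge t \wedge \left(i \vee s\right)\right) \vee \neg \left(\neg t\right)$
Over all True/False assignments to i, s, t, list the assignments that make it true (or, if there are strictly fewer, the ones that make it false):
is true only for:
  i=False, s=False, t=True;
  i=False, s=True, t=True;
  i=True, s=False, t=True;
  i=True, s=True, t=True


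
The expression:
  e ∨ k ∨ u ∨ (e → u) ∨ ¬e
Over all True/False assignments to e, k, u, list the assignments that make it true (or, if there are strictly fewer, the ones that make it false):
is always true.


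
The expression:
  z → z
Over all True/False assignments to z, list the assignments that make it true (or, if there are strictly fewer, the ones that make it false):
is always true.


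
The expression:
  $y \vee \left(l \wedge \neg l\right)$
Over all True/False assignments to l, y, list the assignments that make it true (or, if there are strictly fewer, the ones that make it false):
is true only for:
  l=False, y=True;
  l=True, y=True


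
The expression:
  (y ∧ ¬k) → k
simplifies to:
k ∨ ¬y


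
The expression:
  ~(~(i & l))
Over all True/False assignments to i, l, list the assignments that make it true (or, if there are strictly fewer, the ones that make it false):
is true only for:
  i=True, l=True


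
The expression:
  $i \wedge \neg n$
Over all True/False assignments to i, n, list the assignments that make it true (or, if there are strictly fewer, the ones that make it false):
is true only for:
  i=True, n=False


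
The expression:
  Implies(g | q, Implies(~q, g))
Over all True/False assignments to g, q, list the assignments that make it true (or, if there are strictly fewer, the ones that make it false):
is always true.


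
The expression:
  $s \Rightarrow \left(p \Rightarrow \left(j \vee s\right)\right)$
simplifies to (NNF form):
$\text{True}$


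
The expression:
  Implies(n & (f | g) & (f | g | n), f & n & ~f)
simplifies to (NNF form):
~n | (~f & ~g)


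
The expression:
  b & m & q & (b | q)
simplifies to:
b & m & q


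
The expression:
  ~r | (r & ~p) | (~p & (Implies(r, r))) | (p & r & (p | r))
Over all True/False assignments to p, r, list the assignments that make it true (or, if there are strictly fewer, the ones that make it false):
is always true.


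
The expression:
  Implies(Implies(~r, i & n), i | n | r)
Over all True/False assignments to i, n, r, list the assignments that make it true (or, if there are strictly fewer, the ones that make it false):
is always true.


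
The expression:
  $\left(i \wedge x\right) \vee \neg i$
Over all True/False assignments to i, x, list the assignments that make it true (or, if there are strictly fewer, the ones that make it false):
is false only for:
  i=True, x=False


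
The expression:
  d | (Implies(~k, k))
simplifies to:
d | k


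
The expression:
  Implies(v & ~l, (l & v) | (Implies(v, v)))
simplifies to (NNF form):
True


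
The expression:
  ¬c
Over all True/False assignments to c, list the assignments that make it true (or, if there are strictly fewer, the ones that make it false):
is true only for:
  c=False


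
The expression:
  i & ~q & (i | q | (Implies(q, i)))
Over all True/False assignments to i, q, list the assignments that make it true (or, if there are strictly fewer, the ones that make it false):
is true only for:
  i=True, q=False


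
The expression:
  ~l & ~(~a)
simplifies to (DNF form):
a & ~l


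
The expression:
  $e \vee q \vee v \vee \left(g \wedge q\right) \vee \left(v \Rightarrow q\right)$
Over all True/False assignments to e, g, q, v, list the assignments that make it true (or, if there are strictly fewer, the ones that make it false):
is always true.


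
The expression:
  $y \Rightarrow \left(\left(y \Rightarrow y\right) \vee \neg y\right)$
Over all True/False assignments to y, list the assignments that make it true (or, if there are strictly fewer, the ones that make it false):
is always true.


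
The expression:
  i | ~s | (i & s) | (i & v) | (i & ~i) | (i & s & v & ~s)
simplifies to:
i | ~s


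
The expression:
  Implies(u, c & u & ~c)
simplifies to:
~u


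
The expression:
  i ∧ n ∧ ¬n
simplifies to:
False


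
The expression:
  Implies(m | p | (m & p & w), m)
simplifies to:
m | ~p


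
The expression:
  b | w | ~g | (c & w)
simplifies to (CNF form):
b | w | ~g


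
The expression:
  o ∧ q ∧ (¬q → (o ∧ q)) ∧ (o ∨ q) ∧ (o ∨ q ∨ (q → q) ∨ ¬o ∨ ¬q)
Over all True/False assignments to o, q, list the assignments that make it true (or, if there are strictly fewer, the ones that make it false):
is true only for:
  o=True, q=True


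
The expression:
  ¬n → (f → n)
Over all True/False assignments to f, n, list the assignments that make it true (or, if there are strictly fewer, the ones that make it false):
is false only for:
  f=True, n=False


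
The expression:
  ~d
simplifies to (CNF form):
~d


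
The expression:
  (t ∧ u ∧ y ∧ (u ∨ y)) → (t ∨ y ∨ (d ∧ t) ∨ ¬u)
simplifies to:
True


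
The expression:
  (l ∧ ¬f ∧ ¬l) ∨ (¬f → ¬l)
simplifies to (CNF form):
f ∨ ¬l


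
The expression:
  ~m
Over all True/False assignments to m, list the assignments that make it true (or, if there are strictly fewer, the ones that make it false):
is true only for:
  m=False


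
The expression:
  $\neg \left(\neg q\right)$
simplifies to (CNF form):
$q$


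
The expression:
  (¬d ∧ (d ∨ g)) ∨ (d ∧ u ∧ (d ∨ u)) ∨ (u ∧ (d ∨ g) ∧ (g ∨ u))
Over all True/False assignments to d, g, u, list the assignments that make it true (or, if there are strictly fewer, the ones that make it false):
is true only for:
  d=False, g=True, u=False;
  d=False, g=True, u=True;
  d=True, g=False, u=True;
  d=True, g=True, u=True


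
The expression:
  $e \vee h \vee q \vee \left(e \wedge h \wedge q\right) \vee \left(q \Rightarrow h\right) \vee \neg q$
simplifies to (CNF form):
$\text{True}$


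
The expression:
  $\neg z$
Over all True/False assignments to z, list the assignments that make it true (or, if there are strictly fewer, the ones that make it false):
is true only for:
  z=False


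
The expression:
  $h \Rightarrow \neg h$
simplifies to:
$\neg h$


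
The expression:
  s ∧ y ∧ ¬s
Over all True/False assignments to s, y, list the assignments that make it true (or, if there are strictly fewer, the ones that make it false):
is never true.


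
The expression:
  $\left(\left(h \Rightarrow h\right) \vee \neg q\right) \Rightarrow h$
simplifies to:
$h$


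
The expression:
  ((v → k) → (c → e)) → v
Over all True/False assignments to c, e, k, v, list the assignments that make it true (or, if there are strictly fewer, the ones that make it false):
is false only for:
  c=False, e=False, k=False, v=False;
  c=False, e=False, k=True, v=False;
  c=False, e=True, k=False, v=False;
  c=False, e=True, k=True, v=False;
  c=True, e=True, k=False, v=False;
  c=True, e=True, k=True, v=False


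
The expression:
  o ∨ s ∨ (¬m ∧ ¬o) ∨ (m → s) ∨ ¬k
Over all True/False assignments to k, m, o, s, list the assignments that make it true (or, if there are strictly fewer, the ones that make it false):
is false only for:
  k=True, m=True, o=False, s=False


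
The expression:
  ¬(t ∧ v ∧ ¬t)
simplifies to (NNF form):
True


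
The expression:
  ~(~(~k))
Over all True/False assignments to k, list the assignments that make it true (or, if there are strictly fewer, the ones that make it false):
is true only for:
  k=False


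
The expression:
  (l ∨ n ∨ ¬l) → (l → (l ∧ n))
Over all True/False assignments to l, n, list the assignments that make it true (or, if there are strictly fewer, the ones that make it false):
is false only for:
  l=True, n=False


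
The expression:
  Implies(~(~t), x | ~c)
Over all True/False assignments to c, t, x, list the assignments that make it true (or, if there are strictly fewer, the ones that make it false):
is false only for:
  c=True, t=True, x=False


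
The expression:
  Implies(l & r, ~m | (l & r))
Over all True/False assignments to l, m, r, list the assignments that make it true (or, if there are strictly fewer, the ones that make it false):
is always true.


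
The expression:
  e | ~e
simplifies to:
True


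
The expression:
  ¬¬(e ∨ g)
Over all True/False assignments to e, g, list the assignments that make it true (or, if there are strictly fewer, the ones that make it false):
is false only for:
  e=False, g=False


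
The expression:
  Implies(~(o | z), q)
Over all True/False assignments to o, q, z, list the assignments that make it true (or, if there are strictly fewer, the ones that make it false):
is false only for:
  o=False, q=False, z=False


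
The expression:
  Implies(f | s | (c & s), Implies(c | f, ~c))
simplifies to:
~c | (~f & ~s)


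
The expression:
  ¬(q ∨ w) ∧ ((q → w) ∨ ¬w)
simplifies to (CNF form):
¬q ∧ ¬w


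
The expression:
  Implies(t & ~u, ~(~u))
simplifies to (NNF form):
u | ~t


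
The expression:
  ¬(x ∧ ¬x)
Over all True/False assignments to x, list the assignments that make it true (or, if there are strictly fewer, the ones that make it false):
is always true.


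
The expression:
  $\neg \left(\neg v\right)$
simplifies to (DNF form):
$v$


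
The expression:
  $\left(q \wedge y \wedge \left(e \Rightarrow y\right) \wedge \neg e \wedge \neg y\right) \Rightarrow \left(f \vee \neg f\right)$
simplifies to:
$\text{True}$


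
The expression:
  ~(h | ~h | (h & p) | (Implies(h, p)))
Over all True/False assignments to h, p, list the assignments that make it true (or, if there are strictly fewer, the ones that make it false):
is never true.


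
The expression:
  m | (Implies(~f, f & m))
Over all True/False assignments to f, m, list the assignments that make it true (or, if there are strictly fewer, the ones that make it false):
is false only for:
  f=False, m=False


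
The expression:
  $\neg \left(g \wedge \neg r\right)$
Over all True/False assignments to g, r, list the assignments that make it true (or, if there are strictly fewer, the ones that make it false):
is false only for:
  g=True, r=False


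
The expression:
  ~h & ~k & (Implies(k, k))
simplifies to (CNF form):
~h & ~k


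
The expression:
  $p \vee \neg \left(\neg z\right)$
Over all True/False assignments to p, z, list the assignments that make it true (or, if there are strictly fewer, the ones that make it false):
is false only for:
  p=False, z=False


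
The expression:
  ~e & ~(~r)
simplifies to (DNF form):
r & ~e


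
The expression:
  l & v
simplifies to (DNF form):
l & v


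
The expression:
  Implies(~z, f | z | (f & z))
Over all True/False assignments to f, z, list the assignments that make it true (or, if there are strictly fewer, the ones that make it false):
is false only for:
  f=False, z=False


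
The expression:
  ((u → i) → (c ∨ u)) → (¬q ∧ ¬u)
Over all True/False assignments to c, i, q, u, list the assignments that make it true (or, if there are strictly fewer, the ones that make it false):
is true only for:
  c=False, i=False, q=False, u=False;
  c=False, i=False, q=True, u=False;
  c=False, i=True, q=False, u=False;
  c=False, i=True, q=True, u=False;
  c=True, i=False, q=False, u=False;
  c=True, i=True, q=False, u=False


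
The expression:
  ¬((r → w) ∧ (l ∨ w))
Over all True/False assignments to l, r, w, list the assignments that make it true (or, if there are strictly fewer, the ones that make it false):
is true only for:
  l=False, r=False, w=False;
  l=False, r=True, w=False;
  l=True, r=True, w=False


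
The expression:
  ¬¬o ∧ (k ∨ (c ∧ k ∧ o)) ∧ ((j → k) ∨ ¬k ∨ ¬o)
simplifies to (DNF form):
k ∧ o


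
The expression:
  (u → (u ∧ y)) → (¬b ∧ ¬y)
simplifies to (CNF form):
¬y ∧ (u ∨ ¬b)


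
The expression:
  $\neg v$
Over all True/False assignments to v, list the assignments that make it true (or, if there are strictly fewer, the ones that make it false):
is true only for:
  v=False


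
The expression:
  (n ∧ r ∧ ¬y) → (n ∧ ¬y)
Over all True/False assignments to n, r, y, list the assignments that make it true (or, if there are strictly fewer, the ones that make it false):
is always true.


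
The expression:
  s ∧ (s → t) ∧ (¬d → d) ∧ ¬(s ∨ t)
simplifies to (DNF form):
False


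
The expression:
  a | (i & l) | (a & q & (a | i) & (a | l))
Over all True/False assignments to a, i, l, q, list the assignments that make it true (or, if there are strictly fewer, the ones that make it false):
is false only for:
  a=False, i=False, l=False, q=False;
  a=False, i=False, l=False, q=True;
  a=False, i=False, l=True, q=False;
  a=False, i=False, l=True, q=True;
  a=False, i=True, l=False, q=False;
  a=False, i=True, l=False, q=True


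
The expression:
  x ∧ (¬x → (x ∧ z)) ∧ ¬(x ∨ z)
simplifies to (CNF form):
False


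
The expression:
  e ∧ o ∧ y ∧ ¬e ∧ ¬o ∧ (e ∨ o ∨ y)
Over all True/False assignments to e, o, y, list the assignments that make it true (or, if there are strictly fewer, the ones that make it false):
is never true.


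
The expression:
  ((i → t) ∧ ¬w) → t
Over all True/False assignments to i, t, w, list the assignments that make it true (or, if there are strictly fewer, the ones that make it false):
is false only for:
  i=False, t=False, w=False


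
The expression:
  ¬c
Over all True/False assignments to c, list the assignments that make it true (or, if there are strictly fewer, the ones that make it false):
is true only for:
  c=False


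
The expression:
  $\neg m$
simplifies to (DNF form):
$\neg m$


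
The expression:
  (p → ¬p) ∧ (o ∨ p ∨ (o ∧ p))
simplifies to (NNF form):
o ∧ ¬p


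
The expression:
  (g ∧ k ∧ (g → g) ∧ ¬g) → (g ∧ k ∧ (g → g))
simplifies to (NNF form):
True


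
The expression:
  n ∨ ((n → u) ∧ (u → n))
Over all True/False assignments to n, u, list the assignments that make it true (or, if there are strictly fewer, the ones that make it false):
is false only for:
  n=False, u=True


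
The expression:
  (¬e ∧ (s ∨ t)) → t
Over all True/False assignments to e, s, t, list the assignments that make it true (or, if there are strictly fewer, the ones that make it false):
is false only for:
  e=False, s=True, t=False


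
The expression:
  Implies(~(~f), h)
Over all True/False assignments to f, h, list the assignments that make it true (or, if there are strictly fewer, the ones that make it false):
is false only for:
  f=True, h=False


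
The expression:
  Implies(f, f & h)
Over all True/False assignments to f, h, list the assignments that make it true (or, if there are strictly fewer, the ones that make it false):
is false only for:
  f=True, h=False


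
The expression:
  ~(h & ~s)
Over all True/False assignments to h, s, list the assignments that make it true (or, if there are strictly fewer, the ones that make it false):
is false only for:
  h=True, s=False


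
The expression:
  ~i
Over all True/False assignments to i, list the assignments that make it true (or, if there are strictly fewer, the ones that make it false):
is true only for:
  i=False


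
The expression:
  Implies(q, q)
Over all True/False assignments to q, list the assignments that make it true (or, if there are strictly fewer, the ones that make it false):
is always true.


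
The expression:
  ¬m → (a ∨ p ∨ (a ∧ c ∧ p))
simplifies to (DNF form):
a ∨ m ∨ p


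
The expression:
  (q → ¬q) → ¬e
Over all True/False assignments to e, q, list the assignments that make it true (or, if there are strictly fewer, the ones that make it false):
is false only for:
  e=True, q=False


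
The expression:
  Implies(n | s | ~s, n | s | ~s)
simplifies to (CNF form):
True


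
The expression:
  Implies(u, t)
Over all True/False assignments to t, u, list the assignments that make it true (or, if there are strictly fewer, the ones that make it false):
is false only for:
  t=False, u=True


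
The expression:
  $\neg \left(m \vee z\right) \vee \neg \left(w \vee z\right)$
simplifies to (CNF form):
$\neg z \wedge \left(\neg m \vee \neg w\right)$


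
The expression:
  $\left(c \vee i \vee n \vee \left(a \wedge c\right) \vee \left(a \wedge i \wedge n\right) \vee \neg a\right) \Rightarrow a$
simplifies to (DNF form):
$a$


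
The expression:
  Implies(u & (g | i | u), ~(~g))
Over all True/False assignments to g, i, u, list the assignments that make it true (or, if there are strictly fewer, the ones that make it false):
is false only for:
  g=False, i=False, u=True;
  g=False, i=True, u=True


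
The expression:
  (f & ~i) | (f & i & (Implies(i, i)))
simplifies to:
f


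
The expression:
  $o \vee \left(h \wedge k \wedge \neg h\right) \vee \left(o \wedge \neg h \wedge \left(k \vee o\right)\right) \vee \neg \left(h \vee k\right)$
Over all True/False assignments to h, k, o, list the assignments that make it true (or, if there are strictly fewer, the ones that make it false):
is false only for:
  h=False, k=True, o=False;
  h=True, k=False, o=False;
  h=True, k=True, o=False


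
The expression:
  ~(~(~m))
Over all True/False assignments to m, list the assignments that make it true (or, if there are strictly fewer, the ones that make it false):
is true only for:
  m=False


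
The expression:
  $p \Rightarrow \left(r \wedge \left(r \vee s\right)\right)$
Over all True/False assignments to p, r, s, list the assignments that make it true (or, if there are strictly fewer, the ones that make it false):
is false only for:
  p=True, r=False, s=False;
  p=True, r=False, s=True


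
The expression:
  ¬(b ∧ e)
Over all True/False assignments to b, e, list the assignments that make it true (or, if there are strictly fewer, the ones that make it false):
is false only for:
  b=True, e=True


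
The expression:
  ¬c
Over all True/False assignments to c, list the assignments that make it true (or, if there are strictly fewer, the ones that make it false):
is true only for:
  c=False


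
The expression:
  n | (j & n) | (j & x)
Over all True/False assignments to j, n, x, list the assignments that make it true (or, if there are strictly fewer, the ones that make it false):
is false only for:
  j=False, n=False, x=False;
  j=False, n=False, x=True;
  j=True, n=False, x=False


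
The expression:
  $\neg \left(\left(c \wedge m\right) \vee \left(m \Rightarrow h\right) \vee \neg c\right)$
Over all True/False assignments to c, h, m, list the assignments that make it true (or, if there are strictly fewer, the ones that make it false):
is never true.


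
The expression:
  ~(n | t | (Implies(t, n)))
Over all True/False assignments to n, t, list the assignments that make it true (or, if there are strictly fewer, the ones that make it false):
is never true.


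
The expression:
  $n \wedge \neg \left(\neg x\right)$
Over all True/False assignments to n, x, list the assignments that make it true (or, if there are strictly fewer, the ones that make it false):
is true only for:
  n=True, x=True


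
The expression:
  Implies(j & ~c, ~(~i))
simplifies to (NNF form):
c | i | ~j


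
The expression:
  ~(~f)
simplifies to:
f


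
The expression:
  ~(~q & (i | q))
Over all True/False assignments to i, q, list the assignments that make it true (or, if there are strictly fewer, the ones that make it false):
is false only for:
  i=True, q=False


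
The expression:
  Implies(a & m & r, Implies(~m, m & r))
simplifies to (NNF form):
True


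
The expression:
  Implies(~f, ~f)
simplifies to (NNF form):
True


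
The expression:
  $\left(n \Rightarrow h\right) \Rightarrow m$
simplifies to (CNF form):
$\left(m \vee n\right) \wedge \left(m \vee \neg h\right)$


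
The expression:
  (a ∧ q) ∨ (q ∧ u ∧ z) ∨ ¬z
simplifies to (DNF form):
(a ∧ q) ∨ (q ∧ u) ∨ ¬z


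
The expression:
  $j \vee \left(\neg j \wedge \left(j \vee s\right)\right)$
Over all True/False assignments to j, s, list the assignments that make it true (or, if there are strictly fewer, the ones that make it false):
is false only for:
  j=False, s=False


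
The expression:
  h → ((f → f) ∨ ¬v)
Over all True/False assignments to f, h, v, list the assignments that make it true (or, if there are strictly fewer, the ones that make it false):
is always true.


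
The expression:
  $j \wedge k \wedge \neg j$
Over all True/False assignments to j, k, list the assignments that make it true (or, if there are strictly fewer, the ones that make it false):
is never true.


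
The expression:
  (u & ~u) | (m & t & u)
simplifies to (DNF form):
m & t & u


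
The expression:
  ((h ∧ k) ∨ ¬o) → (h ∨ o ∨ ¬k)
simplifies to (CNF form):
h ∨ o ∨ ¬k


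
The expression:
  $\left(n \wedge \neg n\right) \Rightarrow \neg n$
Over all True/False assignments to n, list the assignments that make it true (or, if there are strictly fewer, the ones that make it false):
is always true.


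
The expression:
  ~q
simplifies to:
~q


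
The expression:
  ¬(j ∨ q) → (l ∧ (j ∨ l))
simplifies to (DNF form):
j ∨ l ∨ q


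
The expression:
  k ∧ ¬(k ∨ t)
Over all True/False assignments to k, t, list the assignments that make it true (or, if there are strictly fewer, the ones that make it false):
is never true.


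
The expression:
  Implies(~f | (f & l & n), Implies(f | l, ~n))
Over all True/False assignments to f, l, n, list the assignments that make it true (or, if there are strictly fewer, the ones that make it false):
is false only for:
  f=False, l=True, n=True;
  f=True, l=True, n=True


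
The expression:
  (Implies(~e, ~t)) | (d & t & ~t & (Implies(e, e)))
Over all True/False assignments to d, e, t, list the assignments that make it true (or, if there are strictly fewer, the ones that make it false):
is false only for:
  d=False, e=False, t=True;
  d=True, e=False, t=True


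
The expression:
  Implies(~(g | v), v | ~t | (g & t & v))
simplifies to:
g | v | ~t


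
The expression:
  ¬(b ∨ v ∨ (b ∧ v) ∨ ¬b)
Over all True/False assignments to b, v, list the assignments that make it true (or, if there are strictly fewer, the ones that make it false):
is never true.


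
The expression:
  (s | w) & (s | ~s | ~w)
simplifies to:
s | w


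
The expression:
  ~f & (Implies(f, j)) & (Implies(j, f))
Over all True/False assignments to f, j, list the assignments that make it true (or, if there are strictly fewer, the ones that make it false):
is true only for:
  f=False, j=False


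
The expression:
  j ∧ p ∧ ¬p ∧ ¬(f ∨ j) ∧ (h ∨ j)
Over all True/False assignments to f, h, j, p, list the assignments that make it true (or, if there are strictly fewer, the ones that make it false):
is never true.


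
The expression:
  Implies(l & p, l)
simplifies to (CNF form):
True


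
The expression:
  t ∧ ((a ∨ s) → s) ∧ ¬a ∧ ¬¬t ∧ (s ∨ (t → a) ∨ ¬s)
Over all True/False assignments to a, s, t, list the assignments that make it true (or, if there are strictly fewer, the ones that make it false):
is true only for:
  a=False, s=False, t=True;
  a=False, s=True, t=True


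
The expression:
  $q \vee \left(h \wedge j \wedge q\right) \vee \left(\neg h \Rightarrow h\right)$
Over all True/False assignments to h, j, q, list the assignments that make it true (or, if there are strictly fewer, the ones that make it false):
is false only for:
  h=False, j=False, q=False;
  h=False, j=True, q=False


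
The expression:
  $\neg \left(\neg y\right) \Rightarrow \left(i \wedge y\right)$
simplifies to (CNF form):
$i \vee \neg y$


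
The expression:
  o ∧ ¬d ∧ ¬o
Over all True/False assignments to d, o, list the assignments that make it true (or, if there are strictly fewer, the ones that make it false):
is never true.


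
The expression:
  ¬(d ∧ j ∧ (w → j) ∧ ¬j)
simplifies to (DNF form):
True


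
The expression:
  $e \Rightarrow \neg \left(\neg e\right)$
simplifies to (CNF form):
$\text{True}$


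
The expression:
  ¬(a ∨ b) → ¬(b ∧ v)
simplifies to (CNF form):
True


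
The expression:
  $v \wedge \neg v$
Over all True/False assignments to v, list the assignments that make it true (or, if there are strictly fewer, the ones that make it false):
is never true.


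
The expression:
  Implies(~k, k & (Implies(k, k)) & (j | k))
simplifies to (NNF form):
k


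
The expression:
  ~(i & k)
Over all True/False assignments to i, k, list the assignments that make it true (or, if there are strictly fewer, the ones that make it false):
is false only for:
  i=True, k=True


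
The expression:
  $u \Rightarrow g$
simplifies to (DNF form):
$g \vee \neg u$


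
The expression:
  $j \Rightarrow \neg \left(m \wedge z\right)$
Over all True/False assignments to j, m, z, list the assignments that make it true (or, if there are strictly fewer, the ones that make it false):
is false only for:
  j=True, m=True, z=True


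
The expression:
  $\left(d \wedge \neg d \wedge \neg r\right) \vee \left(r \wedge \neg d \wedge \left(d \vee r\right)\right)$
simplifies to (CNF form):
$r \wedge \neg d$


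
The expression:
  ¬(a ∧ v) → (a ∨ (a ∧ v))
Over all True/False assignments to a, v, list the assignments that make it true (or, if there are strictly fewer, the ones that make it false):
is true only for:
  a=True, v=False;
  a=True, v=True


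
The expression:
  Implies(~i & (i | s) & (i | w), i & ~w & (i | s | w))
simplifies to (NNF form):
i | ~s | ~w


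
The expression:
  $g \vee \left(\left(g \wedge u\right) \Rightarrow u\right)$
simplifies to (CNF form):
$\text{True}$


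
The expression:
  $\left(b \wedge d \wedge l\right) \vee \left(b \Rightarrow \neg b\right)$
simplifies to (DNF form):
$\left(d \wedge l\right) \vee \neg b$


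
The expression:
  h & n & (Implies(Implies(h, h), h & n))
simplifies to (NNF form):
h & n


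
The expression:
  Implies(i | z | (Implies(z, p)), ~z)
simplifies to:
~z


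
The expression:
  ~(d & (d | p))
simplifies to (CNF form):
~d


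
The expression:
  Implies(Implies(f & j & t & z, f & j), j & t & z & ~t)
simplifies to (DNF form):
False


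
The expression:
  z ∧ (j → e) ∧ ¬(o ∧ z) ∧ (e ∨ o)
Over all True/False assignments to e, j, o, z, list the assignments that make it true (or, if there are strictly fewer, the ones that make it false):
is true only for:
  e=True, j=False, o=False, z=True;
  e=True, j=True, o=False, z=True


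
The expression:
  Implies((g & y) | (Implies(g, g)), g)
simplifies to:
g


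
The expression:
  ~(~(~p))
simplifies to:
~p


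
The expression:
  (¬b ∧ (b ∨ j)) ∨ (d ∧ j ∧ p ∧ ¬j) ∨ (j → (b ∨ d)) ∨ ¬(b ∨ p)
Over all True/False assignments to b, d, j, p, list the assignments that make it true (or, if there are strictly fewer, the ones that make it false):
is always true.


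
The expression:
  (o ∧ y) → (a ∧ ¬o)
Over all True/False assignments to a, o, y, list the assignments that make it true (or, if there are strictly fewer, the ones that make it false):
is false only for:
  a=False, o=True, y=True;
  a=True, o=True, y=True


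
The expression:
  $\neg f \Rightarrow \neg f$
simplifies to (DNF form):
$\text{True}$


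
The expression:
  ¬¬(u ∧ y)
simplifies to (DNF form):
u ∧ y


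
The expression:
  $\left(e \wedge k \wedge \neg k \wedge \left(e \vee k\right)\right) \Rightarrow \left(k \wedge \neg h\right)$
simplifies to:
$\text{True}$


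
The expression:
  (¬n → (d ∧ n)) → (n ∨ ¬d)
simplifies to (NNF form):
True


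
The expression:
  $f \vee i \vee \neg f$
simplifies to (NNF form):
$\text{True}$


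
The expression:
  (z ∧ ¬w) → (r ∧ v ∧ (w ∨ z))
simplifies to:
w ∨ (r ∧ v) ∨ ¬z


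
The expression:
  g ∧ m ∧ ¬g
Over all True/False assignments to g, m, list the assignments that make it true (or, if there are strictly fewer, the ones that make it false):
is never true.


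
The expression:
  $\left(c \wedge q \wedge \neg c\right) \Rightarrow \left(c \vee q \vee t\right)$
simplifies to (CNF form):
$\text{True}$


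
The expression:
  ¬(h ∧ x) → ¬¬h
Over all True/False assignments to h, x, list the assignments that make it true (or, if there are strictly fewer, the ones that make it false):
is true only for:
  h=True, x=False;
  h=True, x=True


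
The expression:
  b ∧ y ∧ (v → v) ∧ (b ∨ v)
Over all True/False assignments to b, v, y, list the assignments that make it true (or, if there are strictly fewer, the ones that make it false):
is true only for:
  b=True, v=False, y=True;
  b=True, v=True, y=True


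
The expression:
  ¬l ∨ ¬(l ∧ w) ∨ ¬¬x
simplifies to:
x ∨ ¬l ∨ ¬w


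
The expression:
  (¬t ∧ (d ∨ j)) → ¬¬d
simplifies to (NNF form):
d ∨ t ∨ ¬j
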